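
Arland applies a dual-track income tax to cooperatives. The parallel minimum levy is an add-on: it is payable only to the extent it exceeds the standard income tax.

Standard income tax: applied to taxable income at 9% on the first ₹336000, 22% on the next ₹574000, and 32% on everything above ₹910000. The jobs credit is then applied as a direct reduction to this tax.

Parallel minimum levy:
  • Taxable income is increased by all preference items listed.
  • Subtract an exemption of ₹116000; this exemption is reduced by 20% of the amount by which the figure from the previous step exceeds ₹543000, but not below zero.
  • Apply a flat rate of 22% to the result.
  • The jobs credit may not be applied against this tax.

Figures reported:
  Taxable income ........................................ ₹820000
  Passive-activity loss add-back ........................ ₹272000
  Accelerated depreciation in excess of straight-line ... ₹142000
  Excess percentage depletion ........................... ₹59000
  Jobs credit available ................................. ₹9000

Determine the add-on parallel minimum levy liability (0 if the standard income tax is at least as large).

Parallel minimum levy:
  Adjusted income: ₹820000 + ₹272000 + ₹142000 + ₹59000 = ₹1293000
  Exemption: 20% × (₹1293000 − ₹543000) = ₹150000 ≥ ₹116000, so the exemption is fully phased out
  Base: ₹1293000 − ₹0 = ₹1293000
  ₹1293000 × 22% = ₹284460

Standard income tax:
  ₹336000 × 9% = ₹30240
  ₹484000 × 22% = ₹106480
  → ₹136720
  Less jobs credit ₹9000 → ₹127720

Excess of parallel minimum levy over standard income tax: ₹284460 − ₹127720 = ₹156740.

₹156740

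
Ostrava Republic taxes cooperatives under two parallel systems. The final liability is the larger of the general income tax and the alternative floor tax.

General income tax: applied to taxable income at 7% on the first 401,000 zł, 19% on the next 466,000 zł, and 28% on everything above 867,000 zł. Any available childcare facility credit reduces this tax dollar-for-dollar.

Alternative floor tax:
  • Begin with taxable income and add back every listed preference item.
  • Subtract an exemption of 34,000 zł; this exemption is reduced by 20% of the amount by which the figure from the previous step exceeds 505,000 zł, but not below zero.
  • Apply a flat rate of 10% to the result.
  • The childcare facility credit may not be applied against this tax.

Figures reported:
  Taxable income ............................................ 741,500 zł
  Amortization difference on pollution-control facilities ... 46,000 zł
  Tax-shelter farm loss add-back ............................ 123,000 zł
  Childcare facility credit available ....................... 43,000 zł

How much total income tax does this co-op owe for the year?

General income tax:
  401,000 zł × 7% = 28,070 zł
  340,500 zł × 19% = 64,695 zł
  → 92,765 zł
  Less childcare facility credit 43,000 zł → 49,765 zł

Alternative floor tax:
  Adjusted income: 741,500 zł + 46,000 zł + 123,000 zł = 910,500 zł
  Exemption: 20% × (910,500 zł − 505,000 zł) = 81,100 zł ≥ 34,000 zł, so the exemption is fully phased out
  Base: 910,500 zł − 0 zł = 910,500 zł
  910,500 zł × 10% = 91,050 zł

91,050 zł > 49,765 zł, so the alternative floor tax is the binding amount.

91,050 zł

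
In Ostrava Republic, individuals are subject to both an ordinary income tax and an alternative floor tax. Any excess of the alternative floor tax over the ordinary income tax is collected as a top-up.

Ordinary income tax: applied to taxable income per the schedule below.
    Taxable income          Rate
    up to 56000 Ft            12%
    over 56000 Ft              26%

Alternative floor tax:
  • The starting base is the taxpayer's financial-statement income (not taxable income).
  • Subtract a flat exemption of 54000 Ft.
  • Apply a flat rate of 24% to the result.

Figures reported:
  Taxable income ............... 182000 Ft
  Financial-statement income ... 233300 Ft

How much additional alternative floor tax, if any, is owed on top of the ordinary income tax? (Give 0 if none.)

3552 Ft

Alternative floor tax:
  Base (financial-statement income): 233300 Ft
  Less exemption 54000 Ft → base 179300 Ft
  179300 Ft × 24% = 43032 Ft

Ordinary income tax:
  56000 Ft × 12% = 6720 Ft
  126000 Ft × 26% = 32760 Ft
  → 39480 Ft

Excess of alternative floor tax over ordinary income tax: 43032 Ft − 39480 Ft = 3552 Ft.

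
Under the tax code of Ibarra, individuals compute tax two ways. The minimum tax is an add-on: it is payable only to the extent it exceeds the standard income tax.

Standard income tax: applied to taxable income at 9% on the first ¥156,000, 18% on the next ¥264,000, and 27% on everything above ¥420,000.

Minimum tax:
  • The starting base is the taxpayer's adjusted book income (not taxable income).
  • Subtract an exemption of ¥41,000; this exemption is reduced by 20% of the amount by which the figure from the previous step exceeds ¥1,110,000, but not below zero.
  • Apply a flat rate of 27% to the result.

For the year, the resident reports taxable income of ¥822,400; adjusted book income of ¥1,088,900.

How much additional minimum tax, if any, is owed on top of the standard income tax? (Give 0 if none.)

Minimum tax:
  Base (adjusted book income): ¥1,088,900
  Exemption: ¥1,088,900 ≤ ¥1,110,000, so full ¥41,000 applies
  Base: ¥1,088,900 − ¥41,000 = ¥1,047,900
  ¥1,047,900 × 27% = ¥282,933

Standard income tax:
  ¥156,000 × 9% = ¥14,040
  ¥264,000 × 18% = ¥47,520
  ¥402,400 × 27% = ¥108,648
  → ¥170,208

Excess of minimum tax over standard income tax: ¥282,933 − ¥170,208 = ¥112,725.

¥112,725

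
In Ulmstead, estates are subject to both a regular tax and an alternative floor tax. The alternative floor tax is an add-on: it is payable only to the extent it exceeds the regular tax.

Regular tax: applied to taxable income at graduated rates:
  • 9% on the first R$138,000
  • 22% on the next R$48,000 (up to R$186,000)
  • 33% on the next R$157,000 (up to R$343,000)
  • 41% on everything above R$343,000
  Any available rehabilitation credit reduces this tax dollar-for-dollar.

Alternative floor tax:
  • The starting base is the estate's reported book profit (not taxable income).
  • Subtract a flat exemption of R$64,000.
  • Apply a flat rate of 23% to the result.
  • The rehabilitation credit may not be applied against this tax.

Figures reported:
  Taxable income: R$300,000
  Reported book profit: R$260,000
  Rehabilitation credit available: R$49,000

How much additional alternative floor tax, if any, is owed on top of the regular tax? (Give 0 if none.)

Regular tax:
  R$138,000 × 9% = R$12,420
  R$48,000 × 22% = R$10,560
  R$114,000 × 33% = R$37,620
  → R$60,600
  Less rehabilitation credit R$49,000 → R$11,600

Alternative floor tax:
  Base (reported book profit): R$260,000
  Less exemption R$64,000 → base R$196,000
  R$196,000 × 23% = R$45,080

Excess of alternative floor tax over regular tax: R$45,080 − R$11,600 = R$33,480.

R$33,480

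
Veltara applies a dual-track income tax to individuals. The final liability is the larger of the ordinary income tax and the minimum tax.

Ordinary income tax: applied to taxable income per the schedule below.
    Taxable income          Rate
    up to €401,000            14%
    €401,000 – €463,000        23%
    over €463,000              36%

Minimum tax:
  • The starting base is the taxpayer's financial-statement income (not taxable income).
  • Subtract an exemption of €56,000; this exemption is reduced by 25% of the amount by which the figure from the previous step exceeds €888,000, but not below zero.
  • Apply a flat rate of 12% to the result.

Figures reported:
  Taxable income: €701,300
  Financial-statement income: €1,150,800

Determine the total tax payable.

€156,188

Ordinary income tax:
  €401,000 × 14% = €56,140
  €62,000 × 23% = €14,260
  €238,300 × 36% = €85,788
  → €156,188

Minimum tax:
  Base (financial-statement income): €1,150,800
  Exemption: 25% × (€1,150,800 − €888,000) = €65,700 ≥ €56,000, so the exemption is fully phased out
  Base: €1,150,800 − €0 = €1,150,800
  €1,150,800 × 12% = €138,096

€156,188 > €138,096, so the ordinary income tax governs.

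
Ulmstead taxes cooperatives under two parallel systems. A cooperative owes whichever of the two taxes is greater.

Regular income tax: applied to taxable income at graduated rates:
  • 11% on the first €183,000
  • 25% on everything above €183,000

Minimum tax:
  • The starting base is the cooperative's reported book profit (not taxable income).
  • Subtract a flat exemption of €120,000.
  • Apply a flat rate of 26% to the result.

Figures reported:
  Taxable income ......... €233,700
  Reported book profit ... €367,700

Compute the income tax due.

€64,402

Regular income tax:
  €183,000 × 11% = €20,130
  €50,700 × 25% = €12,675
  → €32,805

Minimum tax:
  Base (reported book profit): €367,700
  Less exemption €120,000 → base €247,700
  €247,700 × 26% = €64,402

€64,402 > €32,805, so the minimum tax is the binding amount.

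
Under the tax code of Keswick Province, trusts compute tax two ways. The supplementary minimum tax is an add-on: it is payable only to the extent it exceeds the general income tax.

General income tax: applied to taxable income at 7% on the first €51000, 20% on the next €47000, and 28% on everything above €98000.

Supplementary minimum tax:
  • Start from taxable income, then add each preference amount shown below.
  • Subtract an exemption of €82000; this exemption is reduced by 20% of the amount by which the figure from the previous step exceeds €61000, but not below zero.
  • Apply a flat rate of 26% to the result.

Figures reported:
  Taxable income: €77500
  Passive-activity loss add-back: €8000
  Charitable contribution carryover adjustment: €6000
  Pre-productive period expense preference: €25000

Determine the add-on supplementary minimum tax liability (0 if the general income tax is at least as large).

€2986

General income tax:
  €51000 × 7% = €3570
  €26500 × 20% = €5300
  → €8870

Supplementary minimum tax:
  Adjusted income: €77500 + €8000 + €6000 + €25000 = €116500
  Exemption: €82000 − 20% × (€116500 − €61000) = €82000 − €11100 = €70900
  Base: €116500 − €70900 = €45600
  €45600 × 26% = €11856

Excess of supplementary minimum tax over general income tax: €11856 − €8870 = €2986.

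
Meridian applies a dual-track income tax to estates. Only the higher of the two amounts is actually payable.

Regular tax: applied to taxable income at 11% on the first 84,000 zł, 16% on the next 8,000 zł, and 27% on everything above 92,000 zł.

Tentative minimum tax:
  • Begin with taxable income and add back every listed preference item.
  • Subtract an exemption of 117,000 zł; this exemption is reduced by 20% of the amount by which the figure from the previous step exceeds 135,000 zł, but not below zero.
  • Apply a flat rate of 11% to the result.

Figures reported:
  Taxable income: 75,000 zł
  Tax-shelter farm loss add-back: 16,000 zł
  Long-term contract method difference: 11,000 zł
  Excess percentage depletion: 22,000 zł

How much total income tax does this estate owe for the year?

Tentative minimum tax:
  Adjusted income: 75,000 zł + 16,000 zł + 11,000 zł + 22,000 zł = 124,000 zł
  Exemption: 124,000 zł ≤ 135,000 zł, so full 117,000 zł applies
  Base: 124,000 zł − 117,000 zł = 7,000 zł
  7,000 zł × 11% = 770 zł

Regular tax:
  75,000 zł × 11% = 8,250 zł

8,250 zł > 770 zł, so the regular tax governs.

8,250 zł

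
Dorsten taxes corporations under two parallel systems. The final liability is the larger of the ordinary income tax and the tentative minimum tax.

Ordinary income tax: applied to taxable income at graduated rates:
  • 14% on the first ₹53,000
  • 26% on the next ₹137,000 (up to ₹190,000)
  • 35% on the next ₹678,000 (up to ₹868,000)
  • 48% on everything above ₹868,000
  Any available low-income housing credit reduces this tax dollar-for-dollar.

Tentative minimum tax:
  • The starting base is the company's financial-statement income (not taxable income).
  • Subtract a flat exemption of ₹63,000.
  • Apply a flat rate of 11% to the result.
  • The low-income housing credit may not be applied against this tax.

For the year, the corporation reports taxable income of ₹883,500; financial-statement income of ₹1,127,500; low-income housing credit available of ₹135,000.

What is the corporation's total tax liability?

₹152,780

Tentative minimum tax:
  Base (financial-statement income): ₹1,127,500
  Less exemption ₹63,000 → base ₹1,064,500
  ₹1,064,500 × 11% = ₹117,095

Ordinary income tax:
  ₹53,000 × 14% = ₹7,420
  ₹137,000 × 26% = ₹35,620
  ₹678,000 × 35% = ₹237,300
  ₹15,500 × 48% = ₹7,440
  → ₹287,780
  Less low-income housing credit ₹135,000 → ₹152,780

₹152,780 > ₹117,095, so the ordinary income tax governs.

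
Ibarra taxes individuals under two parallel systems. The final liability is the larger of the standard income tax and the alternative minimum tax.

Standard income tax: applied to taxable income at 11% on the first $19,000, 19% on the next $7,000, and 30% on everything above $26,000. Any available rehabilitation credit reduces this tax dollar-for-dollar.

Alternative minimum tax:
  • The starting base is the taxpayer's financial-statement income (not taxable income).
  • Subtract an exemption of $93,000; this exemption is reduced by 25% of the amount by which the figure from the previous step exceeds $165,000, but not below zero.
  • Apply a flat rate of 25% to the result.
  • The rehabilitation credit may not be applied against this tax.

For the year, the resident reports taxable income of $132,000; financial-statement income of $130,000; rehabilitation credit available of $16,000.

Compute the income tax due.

$19,220

Standard income tax:
  $19,000 × 11% = $2,090
  $7,000 × 19% = $1,330
  $106,000 × 30% = $31,800
  → $35,220
  Less rehabilitation credit $16,000 → $19,220

Alternative minimum tax:
  Base (financial-statement income): $130,000
  Exemption: $130,000 ≤ $165,000, so full $93,000 applies
  Base: $130,000 − $93,000 = $37,000
  $37,000 × 25% = $9,250

$19,220 > $9,250, so the standard income tax governs.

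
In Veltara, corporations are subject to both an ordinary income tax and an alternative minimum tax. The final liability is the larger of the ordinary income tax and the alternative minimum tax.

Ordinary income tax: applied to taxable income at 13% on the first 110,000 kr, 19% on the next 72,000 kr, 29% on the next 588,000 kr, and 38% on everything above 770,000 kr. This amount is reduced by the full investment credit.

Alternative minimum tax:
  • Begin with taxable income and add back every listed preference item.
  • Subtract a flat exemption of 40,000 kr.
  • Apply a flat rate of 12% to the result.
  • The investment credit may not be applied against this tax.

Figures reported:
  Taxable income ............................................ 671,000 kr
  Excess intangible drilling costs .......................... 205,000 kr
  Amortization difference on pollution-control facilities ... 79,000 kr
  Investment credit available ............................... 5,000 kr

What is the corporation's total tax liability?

164,790 kr

Alternative minimum tax:
  Adjusted income: 671,000 kr + 205,000 kr + 79,000 kr = 955,000 kr
  Less exemption 40,000 kr → base 915,000 kr
  915,000 kr × 12% = 109,800 kr

Ordinary income tax:
  110,000 kr × 13% = 14,300 kr
  72,000 kr × 19% = 13,680 kr
  489,000 kr × 29% = 141,810 kr
  → 169,790 kr
  Less investment credit 5,000 kr → 164,790 kr

164,790 kr > 109,800 kr, so the ordinary income tax governs.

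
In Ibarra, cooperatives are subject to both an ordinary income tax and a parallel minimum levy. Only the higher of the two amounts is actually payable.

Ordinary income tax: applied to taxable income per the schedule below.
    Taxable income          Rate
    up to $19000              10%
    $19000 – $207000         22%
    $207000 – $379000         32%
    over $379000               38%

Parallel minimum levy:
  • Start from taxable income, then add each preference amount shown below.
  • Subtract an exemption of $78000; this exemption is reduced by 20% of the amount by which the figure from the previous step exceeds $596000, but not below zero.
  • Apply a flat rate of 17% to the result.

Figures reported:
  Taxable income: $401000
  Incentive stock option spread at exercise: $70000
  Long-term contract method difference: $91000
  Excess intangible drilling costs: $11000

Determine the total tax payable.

$106660

Ordinary income tax:
  $19000 × 10% = $1900
  $188000 × 22% = $41360
  $172000 × 32% = $55040
  $22000 × 38% = $8360
  → $106660

Parallel minimum levy:
  Adjusted income: $401000 + $70000 + $91000 + $11000 = $573000
  Exemption: $573000 ≤ $596000, so full $78000 applies
  Base: $573000 − $78000 = $495000
  $495000 × 17% = $84150

$106660 > $84150, so the ordinary income tax governs.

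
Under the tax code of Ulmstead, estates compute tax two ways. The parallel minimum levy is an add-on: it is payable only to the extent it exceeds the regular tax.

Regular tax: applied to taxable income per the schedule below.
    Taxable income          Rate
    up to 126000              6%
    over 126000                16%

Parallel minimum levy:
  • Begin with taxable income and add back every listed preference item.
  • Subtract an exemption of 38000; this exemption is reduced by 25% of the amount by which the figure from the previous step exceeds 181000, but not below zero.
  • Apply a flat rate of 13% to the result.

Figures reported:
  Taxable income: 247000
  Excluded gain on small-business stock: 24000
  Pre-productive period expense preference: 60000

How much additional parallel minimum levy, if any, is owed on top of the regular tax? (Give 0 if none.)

16045

Parallel minimum levy:
  Adjusted income: 247000 + 24000 + 60000 = 331000
  Exemption: 38000 − 25% × (331000 − 181000) = 38000 − 37500 = 500
  Base: 331000 − 500 = 330500
  330500 × 13% = 42965

Regular tax:
  126000 × 6% = 7560
  121000 × 16% = 19360
  → 26920

Excess of parallel minimum levy over regular tax: 42965 − 26920 = 16045.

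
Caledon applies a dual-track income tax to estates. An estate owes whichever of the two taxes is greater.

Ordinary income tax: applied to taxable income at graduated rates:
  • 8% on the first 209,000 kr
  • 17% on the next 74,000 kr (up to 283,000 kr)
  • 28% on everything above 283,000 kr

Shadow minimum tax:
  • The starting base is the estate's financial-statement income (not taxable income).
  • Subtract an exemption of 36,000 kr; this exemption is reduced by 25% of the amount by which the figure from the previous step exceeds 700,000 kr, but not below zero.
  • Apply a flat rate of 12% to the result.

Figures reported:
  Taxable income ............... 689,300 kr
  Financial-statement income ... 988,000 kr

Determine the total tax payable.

Shadow minimum tax:
  Base (financial-statement income): 988,000 kr
  Exemption: 25% × (988,000 kr − 700,000 kr) = 72,000 kr ≥ 36,000 kr, so the exemption is fully phased out
  Base: 988,000 kr − 0 kr = 988,000 kr
  988,000 kr × 12% = 118,560 kr

Ordinary income tax:
  209,000 kr × 8% = 16,720 kr
  74,000 kr × 17% = 12,580 kr
  406,300 kr × 28% = 113,764 kr
  → 143,064 kr

143,064 kr > 118,560 kr, so the ordinary income tax governs.

143,064 kr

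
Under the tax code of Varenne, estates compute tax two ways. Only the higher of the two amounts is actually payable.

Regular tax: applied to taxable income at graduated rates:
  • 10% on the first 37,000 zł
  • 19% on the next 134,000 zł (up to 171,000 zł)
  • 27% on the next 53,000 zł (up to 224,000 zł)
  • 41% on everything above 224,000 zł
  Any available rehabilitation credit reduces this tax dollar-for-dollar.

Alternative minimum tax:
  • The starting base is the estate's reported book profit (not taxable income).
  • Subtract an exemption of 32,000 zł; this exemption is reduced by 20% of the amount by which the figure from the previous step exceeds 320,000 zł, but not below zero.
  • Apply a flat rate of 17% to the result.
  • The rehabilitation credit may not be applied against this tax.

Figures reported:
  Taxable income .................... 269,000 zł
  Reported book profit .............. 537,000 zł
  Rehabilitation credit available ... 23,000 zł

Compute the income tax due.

Alternative minimum tax:
  Base (reported book profit): 537,000 zł
  Exemption: 20% × (537,000 zł − 320,000 zł) = 43,400 zł ≥ 32,000 zł, so the exemption is fully phased out
  Base: 537,000 zł − 0 zł = 537,000 zł
  537,000 zł × 17% = 91,290 zł

Regular tax:
  37,000 zł × 10% = 3,700 zł
  134,000 zł × 19% = 25,460 zł
  53,000 zł × 27% = 14,310 zł
  45,000 zł × 41% = 18,450 zł
  → 61,920 zł
  Less rehabilitation credit 23,000 zł → 38,920 zł

91,290 zł > 38,920 zł, so the alternative minimum tax is the binding amount.

91,290 zł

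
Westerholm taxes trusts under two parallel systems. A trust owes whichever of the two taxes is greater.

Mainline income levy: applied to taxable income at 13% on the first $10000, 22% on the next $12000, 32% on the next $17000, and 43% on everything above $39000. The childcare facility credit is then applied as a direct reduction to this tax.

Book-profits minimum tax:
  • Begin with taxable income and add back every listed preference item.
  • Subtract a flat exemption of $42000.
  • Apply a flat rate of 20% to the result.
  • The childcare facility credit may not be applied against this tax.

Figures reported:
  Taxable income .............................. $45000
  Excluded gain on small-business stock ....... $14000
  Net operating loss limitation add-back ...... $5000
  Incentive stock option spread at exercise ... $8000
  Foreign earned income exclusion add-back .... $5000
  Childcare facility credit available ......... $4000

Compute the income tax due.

$7960

Book-profits minimum tax:
  Adjusted income: $45000 + $14000 + $5000 + $8000 + $5000 = $77000
  Less exemption $42000 → base $35000
  $35000 × 20% = $7000

Mainline income levy:
  $10000 × 13% = $1300
  $12000 × 22% = $2640
  $17000 × 32% = $5440
  $6000 × 43% = $2580
  → $11960
  Less childcare facility credit $4000 → $7960

$7960 > $7000, so the mainline income levy governs.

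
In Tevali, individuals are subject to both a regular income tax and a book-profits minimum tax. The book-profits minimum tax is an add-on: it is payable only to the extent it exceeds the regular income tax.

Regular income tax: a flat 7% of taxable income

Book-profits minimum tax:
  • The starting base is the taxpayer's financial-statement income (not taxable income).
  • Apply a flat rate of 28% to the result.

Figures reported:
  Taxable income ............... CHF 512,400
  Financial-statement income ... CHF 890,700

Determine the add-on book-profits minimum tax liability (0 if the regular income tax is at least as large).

CHF 213,528

Book-profits minimum tax:
  Base (financial-statement income): CHF 890,700
  CHF 890,700 × 28% = CHF 249,396

Regular income tax:
  CHF 512,400 × 7% = CHF 35,868

Excess of book-profits minimum tax over regular income tax: CHF 249,396 − CHF 35,868 = CHF 213,528.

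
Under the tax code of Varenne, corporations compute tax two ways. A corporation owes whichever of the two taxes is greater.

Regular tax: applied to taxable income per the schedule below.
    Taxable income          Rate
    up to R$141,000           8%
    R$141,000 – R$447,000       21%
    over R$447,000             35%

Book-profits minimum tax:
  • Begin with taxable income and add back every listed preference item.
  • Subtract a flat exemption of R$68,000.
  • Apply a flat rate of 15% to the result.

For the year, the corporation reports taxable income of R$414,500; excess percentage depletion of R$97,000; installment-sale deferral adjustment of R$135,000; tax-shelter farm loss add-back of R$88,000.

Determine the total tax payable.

Book-profits minimum tax:
  Adjusted income: R$414,500 + R$97,000 + R$135,000 + R$88,000 = R$734,500
  Less exemption R$68,000 → base R$666,500
  R$666,500 × 15% = R$99,975

Regular tax:
  R$141,000 × 8% = R$11,280
  R$273,500 × 21% = R$57,435
  → R$68,715

R$99,975 > R$68,715, so the book-profits minimum tax is the binding amount.

R$99,975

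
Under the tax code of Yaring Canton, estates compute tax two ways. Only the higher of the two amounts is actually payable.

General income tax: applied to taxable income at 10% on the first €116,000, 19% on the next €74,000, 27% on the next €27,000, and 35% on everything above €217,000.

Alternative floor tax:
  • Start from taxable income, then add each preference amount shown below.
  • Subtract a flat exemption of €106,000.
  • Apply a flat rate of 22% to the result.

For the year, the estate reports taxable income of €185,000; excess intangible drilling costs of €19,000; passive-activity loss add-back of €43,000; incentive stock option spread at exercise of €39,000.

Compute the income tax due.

€39,600

General income tax:
  €116,000 × 10% = €11,600
  €69,000 × 19% = €13,110
  → €24,710

Alternative floor tax:
  Adjusted income: €185,000 + €19,000 + €43,000 + €39,000 = €286,000
  Less exemption €106,000 → base €180,000
  €180,000 × 22% = €39,600

€39,600 > €24,710, so the alternative floor tax is the binding amount.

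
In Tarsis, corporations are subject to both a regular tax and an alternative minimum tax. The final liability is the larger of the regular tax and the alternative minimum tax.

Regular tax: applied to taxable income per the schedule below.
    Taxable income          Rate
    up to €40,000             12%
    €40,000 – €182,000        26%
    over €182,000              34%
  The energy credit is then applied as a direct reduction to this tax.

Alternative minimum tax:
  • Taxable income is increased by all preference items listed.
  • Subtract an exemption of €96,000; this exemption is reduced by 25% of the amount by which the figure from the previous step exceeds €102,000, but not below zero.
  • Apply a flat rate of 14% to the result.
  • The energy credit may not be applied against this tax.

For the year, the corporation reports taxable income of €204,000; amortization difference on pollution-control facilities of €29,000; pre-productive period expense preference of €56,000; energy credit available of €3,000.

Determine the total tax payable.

Alternative minimum tax:
  Adjusted income: €204,000 + €29,000 + €56,000 = €289,000
  Exemption: €96,000 − 25% × (€289,000 − €102,000) = €96,000 − €46,750 = €49,250
  Base: €289,000 − €49,250 = €239,750
  €239,750 × 14% = €33,565

Regular tax:
  €40,000 × 12% = €4,800
  €142,000 × 26% = €36,920
  €22,000 × 34% = €7,480
  → €49,200
  Less energy credit €3,000 → €46,200

€46,200 > €33,565, so the regular tax governs.

€46,200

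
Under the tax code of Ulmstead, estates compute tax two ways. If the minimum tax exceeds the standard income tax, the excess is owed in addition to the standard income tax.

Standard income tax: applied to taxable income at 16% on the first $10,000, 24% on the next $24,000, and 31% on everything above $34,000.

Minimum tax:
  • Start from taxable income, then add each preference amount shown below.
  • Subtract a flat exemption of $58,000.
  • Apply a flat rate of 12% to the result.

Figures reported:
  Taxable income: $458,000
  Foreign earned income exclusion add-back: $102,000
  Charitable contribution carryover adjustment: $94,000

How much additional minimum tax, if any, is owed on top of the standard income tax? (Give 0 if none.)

Standard income tax:
  $10,000 × 16% = $1,600
  $24,000 × 24% = $5,760
  $424,000 × 31% = $131,440
  → $138,800

Minimum tax:
  Adjusted income: $458,000 + $102,000 + $94,000 = $654,000
  Less exemption $58,000 → base $596,000
  $596,000 × 12% = $71,520

$71,520 ≤ $138,800, so no add-on is due.

$0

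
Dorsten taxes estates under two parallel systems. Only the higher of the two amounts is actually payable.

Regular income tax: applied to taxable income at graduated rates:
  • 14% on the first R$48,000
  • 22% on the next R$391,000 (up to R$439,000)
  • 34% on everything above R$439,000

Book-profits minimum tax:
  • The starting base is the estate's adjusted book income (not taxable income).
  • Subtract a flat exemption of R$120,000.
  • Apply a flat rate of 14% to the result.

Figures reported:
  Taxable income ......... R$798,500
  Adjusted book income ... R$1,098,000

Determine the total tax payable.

Regular income tax:
  R$48,000 × 14% = R$6,720
  R$391,000 × 22% = R$86,020
  R$359,500 × 34% = R$122,230
  → R$214,970

Book-profits minimum tax:
  Base (adjusted book income): R$1,098,000
  Less exemption R$120,000 → base R$978,000
  R$978,000 × 14% = R$136,920

R$214,970 > R$136,920, so the regular income tax governs.

R$214,970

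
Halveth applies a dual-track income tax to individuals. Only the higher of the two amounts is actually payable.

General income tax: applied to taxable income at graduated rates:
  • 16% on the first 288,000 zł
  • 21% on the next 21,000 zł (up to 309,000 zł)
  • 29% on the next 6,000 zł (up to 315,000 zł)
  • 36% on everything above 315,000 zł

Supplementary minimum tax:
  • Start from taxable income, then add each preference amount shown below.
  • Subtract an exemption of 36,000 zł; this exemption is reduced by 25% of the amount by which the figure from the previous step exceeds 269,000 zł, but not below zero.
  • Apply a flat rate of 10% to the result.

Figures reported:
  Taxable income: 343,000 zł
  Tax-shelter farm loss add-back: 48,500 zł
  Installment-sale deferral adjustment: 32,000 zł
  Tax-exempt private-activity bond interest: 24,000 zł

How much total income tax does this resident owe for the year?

General income tax:
  288,000 zł × 16% = 46,080 zł
  21,000 zł × 21% = 4,410 zł
  6,000 zł × 29% = 1,740 zł
  28,000 zł × 36% = 10,080 zł
  → 62,310 zł

Supplementary minimum tax:
  Adjusted income: 343,000 zł + 48,500 zł + 32,000 zł + 24,000 zł = 447,500 zł
  Exemption: 25% × (447,500 zł − 269,000 zł) = 44,625 zł ≥ 36,000 zł, so the exemption is fully phased out
  Base: 447,500 zł − 0 zł = 447,500 zł
  447,500 zł × 10% = 44,750 zł

62,310 zł > 44,750 zł, so the general income tax governs.

62,310 zł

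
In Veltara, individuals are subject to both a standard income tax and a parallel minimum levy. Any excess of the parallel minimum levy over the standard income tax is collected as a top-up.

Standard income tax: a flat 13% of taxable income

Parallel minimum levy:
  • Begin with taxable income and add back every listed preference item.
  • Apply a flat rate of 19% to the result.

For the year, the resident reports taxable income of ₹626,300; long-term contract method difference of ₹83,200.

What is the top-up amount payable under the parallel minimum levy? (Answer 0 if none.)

₹53,386

Standard income tax:
  ₹626,300 × 13% = ₹81,419

Parallel minimum levy:
  Adjusted income: ₹626,300 + ₹83,200 = ₹709,500
  ₹709,500 × 19% = ₹134,805

Excess of parallel minimum levy over standard income tax: ₹134,805 − ₹81,419 = ₹53,386.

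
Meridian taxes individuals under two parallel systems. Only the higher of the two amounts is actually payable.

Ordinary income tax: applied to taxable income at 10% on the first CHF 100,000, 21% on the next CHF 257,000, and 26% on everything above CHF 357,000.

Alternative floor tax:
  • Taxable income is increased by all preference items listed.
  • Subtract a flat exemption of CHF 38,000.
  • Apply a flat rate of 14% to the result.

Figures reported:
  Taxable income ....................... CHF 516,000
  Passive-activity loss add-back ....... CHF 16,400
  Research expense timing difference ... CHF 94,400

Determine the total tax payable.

CHF 105,310

Alternative floor tax:
  Adjusted income: CHF 516,000 + CHF 16,400 + CHF 94,400 = CHF 626,800
  Less exemption CHF 38,000 → base CHF 588,800
  CHF 588,800 × 14% = CHF 82,432

Ordinary income tax:
  CHF 100,000 × 10% = CHF 10,000
  CHF 257,000 × 21% = CHF 53,970
  CHF 159,000 × 26% = CHF 41,340
  → CHF 105,310

CHF 105,310 > CHF 82,432, so the ordinary income tax governs.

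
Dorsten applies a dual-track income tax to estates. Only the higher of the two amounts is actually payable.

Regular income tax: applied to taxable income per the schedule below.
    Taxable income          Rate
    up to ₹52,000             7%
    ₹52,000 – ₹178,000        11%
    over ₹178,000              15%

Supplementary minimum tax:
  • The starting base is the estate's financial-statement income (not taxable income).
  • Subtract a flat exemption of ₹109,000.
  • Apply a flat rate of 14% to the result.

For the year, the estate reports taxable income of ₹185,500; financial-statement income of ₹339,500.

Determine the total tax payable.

₹32,270

Supplementary minimum tax:
  Base (financial-statement income): ₹339,500
  Less exemption ₹109,000 → base ₹230,500
  ₹230,500 × 14% = ₹32,270

Regular income tax:
  ₹52,000 × 7% = ₹3,640
  ₹126,000 × 11% = ₹13,860
  ₹7,500 × 15% = ₹1,125
  → ₹18,625

₹32,270 > ₹18,625, so the supplementary minimum tax is the binding amount.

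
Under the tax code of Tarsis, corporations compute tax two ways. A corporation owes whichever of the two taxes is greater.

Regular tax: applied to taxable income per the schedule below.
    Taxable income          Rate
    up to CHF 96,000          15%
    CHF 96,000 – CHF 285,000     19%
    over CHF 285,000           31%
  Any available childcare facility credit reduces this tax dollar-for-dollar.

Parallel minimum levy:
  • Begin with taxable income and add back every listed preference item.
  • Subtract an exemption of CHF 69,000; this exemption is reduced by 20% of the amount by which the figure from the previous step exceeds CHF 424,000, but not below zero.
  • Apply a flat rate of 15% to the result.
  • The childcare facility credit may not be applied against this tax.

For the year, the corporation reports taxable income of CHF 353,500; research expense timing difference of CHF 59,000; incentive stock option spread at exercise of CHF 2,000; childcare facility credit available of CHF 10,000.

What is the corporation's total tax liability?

Regular tax:
  CHF 96,000 × 15% = CHF 14,400
  CHF 189,000 × 19% = CHF 35,910
  CHF 68,500 × 31% = CHF 21,235
  → CHF 71,545
  Less childcare facility credit CHF 10,000 → CHF 61,545

Parallel minimum levy:
  Adjusted income: CHF 353,500 + CHF 59,000 + CHF 2,000 = CHF 414,500
  Exemption: CHF 414,500 ≤ CHF 424,000, so full CHF 69,000 applies
  Base: CHF 414,500 − CHF 69,000 = CHF 345,500
  CHF 345,500 × 15% = CHF 51,825

CHF 61,545 > CHF 51,825, so the regular tax governs.

CHF 61,545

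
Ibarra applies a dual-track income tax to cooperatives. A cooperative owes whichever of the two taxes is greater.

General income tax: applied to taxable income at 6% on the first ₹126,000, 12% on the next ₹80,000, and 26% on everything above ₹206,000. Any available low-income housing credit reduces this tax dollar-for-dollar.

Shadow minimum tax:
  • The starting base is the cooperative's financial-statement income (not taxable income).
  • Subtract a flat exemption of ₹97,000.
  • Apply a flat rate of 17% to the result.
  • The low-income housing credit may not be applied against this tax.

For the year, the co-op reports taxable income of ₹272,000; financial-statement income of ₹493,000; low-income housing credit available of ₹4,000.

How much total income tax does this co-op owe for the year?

Shadow minimum tax:
  Base (financial-statement income): ₹493,000
  Less exemption ₹97,000 → base ₹396,000
  ₹396,000 × 17% = ₹67,320

General income tax:
  ₹126,000 × 6% = ₹7,560
  ₹80,000 × 12% = ₹9,600
  ₹66,000 × 26% = ₹17,160
  → ₹34,320
  Less low-income housing credit ₹4,000 → ₹30,320

₹67,320 > ₹30,320, so the shadow minimum tax is the binding amount.

₹67,320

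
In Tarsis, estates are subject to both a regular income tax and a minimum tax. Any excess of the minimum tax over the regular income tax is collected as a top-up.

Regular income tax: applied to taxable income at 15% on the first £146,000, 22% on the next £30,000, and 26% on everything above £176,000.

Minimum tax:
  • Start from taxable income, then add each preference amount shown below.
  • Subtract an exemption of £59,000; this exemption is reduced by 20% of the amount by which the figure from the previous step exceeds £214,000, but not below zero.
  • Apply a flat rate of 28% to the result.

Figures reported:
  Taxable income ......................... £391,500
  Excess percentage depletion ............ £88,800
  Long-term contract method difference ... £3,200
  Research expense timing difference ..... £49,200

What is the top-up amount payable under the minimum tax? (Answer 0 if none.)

£64,626

Minimum tax:
  Adjusted income: £391,500 + £88,800 + £3,200 + £49,200 = £532,700
  Exemption: 20% × (£532,700 − £214,000) = £63,740 ≥ £59,000, so the exemption is fully phased out
  Base: £532,700 − £0 = £532,700
  £532,700 × 28% = £149,156

Regular income tax:
  £146,000 × 15% = £21,900
  £30,000 × 22% = £6,600
  £215,500 × 26% = £56,030
  → £84,530

Excess of minimum tax over regular income tax: £149,156 − £84,530 = £64,626.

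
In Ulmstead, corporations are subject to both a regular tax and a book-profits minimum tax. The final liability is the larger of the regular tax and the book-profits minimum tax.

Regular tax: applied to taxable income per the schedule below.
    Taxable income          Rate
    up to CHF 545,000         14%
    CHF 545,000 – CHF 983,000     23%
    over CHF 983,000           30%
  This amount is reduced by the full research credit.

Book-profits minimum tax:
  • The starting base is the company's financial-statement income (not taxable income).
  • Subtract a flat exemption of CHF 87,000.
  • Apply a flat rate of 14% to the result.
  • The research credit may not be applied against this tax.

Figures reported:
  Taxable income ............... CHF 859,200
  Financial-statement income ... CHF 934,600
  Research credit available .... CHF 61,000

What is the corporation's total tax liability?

Book-profits minimum tax:
  Base (financial-statement income): CHF 934,600
  Less exemption CHF 87,000 → base CHF 847,600
  CHF 847,600 × 14% = CHF 118,664

Regular tax:
  CHF 545,000 × 14% = CHF 76,300
  CHF 314,200 × 23% = CHF 72,266
  → CHF 148,566
  Less research credit CHF 61,000 → CHF 87,566

CHF 118,664 > CHF 87,566, so the book-profits minimum tax is the binding amount.

CHF 118,664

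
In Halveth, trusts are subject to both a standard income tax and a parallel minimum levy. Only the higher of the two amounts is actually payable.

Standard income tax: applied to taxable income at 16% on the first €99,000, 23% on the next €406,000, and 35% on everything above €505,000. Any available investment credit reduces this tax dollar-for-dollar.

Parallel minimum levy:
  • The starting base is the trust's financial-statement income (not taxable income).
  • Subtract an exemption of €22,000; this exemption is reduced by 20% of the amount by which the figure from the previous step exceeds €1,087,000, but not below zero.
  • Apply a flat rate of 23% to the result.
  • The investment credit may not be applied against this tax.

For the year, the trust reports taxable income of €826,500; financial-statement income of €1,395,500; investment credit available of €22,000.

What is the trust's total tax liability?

€320,965

Standard income tax:
  €99,000 × 16% = €15,840
  €406,000 × 23% = €93,380
  €321,500 × 35% = €112,525
  → €221,745
  Less investment credit €22,000 → €199,745

Parallel minimum levy:
  Base (financial-statement income): €1,395,500
  Exemption: 20% × (€1,395,500 − €1,087,000) = €61,700 ≥ €22,000, so the exemption is fully phased out
  Base: €1,395,500 − €0 = €1,395,500
  €1,395,500 × 23% = €320,965

€320,965 > €199,745, so the parallel minimum levy is the binding amount.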